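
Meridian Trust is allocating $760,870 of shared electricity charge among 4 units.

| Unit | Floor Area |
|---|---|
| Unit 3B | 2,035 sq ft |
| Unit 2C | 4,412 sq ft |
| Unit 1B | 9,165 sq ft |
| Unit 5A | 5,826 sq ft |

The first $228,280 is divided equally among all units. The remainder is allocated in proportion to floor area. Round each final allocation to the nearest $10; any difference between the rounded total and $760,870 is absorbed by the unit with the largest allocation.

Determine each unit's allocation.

Unit 3B: $107,630; Unit 2C: $166,680; Unit 1B: $284,750; Unit 5A: $201,810

$228,280 shared equally gives $57,070 per unit.
Remainder $532,590 by floor area (total 21,438): Unit 3B 50,556.05 → $50,560; Unit 2C 109,608.50 → $109,610; Unit 1B 227,688.56 → $227,690; Unit 5A 144,736.88 → $144,740.
Rounding difference −$10 on remainder applied to Unit 1B.
Totals: Unit 3B $57,070 + $50,560 = $107,630; Unit 2C $57,070 + $109,610 = $166,680; Unit 1B $57,070 + $227,680 = $284,750; Unit 5A $57,070 + $144,740 = $201,810.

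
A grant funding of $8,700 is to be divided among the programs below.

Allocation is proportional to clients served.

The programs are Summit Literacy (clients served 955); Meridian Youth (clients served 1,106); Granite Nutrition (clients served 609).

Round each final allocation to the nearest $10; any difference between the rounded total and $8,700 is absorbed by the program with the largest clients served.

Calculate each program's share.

Summit Literacy: $3,110 | Meridian Youth: $3,610 | Granite Nutrition: $1,980

Combined clients served = 2,670.
Unrounded shares: Summit Literacy 955/2,670 × $8,700 = 3,111.80; Meridian Youth 1,106/2,670 × $8,700 = 3,603.82; Granite Nutrition 609/2,670 × $8,700 = 1,984.38.
Rounded to nearest $10: Summit Literacy $3,110; Meridian Youth $3,600; Granite Nutrition $1,980. Sum = $8,690.
Difference $8,700 − $8,690 = +$10 applied to largest clients served (Meridian Youth): Meridian Youth becomes $3,610.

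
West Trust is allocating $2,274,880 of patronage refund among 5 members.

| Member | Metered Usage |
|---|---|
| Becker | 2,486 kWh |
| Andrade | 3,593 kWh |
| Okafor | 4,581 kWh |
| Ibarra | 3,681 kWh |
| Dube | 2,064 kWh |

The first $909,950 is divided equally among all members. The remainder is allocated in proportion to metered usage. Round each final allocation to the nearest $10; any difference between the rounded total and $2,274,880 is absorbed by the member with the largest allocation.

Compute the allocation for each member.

Equal tier: $909,950 ÷ 5 = $181,990 apiece.
Remainder $1,364,930 by metered usage (total 16,405): Becker 206,840.35 → $206,840; Andrade 298,945.05 → $298,950; Okafor 381,148.69 → $381,150; Ibarra 306,266.83 → $306,270; Dube 171,729.08 → $171,730.
Rounding difference −$10 on remainder applied to Okafor.
Totals: Becker $181,990 + $206,840 = $388,830; Andrade $181,990 + $298,950 = $480,940; Okafor $181,990 + $381,140 = $563,130; Ibarra $181,990 + $306,270 = $488,260; Dube $181,990 + $171,730 = $353,720.

Becker: $388,830 · Andrade: $480,940 · Okafor: $563,130 · Ibarra: $488,260 · Dube: $353,720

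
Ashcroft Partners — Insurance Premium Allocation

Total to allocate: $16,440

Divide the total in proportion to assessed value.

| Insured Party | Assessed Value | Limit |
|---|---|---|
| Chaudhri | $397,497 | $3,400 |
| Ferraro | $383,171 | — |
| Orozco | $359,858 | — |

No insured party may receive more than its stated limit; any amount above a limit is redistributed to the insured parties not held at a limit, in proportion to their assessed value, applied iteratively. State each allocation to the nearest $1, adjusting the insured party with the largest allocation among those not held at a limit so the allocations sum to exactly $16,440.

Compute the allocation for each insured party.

Total assessed value = 1,140,526.
Proportional shares (ignoring caps): Chaudhri 5,729.68; Ferraro 5,523.18; Orozco 5,187.14.
Held at cap: Chaudhri ($3,400); remaining pool $13,040 reallocated over remaining assessed value 743,029.
Remaining shares: Ferraro 6,724.57 → $6,725; Orozco 6,315.43 → $6,315.

Chaudhri: $3,400; Ferraro: $6,725; Orozco: $6,315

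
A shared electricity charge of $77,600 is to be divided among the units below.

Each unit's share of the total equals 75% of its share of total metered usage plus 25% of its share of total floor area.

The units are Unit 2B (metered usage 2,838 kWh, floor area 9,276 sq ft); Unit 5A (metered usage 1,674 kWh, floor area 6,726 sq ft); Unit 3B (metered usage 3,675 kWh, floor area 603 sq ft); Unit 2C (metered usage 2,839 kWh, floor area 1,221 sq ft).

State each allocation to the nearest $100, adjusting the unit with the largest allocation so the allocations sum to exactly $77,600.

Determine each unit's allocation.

Totals — metered usage 11,026, floor area 17,826.
Composite weights (75% metered usage + 25% floor area): Unit 2B 0.3231; Unit 5A 0.2082; Unit 3B 0.2584; Unit 2C 0.2102.
Raw shares: Unit 2B 25,075.24; Unit 5A 16,155.99; Unit 3B 20,054.48; Unit 2C 16,314.28.
At nearest $100: Unit 2B $25,100; Unit 5A $16,200; Unit 3B $20,100; Unit 2C $16,300. Sum = $77,700.
Difference $77,600 − $77,700 = −$100 applied to largest allocation (Unit 2B): Unit 2B becomes $25,000.

Unit 2B: $25,000 · Unit 5A: $16,200 · Unit 3B: $20,100 · Unit 2C: $16,300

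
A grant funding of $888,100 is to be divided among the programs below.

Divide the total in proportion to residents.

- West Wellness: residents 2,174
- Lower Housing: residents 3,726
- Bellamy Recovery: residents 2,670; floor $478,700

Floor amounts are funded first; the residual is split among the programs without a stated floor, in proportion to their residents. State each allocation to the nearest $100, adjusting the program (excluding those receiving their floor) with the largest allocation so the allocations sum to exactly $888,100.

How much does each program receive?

West Wellness: $150,900 | Lower Housing: $258,500 | Bellamy Recovery: $478,700

Fund the minimums — Bellamy Recovery $478,700. Residual $409,400.
Residual split over remaining residents 5,900: West Wellness 150,853.49 → $150,900; Lower Housing 258,546.51 → $258,500.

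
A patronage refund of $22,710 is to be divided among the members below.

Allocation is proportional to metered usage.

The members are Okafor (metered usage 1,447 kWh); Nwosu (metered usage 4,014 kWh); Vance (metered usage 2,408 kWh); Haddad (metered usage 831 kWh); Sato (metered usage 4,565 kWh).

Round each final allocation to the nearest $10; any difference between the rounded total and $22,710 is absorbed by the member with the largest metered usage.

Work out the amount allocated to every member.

Okafor: $2,480 | Nwosu: $6,870 | Vance: $4,120 | Haddad: $1,420 | Sato: $7,820

Combined metered usage = 1,447 + 4,014 + 2,408 + 831 + 4,565 = 13,265.
Pro-rata amounts: Okafor 2,477.30; Nwosu 6,872.06; Vance 4,122.55; Haddad 1,422.69; Sato 7,815.39.
Rounded to nearest $10: Okafor $2,480; Nwosu $6,870; Vance $4,120; Haddad $1,420; Sato $7,820. Sum = $22,710.
Sum already equals the total — no adjustment.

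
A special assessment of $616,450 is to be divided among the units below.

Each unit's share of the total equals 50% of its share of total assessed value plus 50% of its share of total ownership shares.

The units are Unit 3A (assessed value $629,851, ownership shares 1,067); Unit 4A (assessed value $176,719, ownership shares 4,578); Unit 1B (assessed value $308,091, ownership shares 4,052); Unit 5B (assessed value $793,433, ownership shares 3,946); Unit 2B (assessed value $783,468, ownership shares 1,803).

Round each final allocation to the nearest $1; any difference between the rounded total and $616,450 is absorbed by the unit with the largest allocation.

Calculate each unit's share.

Totals — assessed value 2,691,562, ownership shares 15,446.
Combined weights (50% assessed value + 50% ownership shares): Unit 3A 0.1515; Unit 4A 0.1810; Unit 1B 0.1884; Unit 5B 0.2751; Unit 2B 0.2039.
Proportional shares: Unit 3A 93,419.56; Unit 4A 111,591.04; Unit 1B 116,138.81; Unit 5B 169,602.66; Unit 2B 125,697.94.
At nearest $1: Unit 3A $93,420; Unit 4A $111,591; Unit 1B $116,139; Unit 5B $169,603; Unit 2B $125,698. Sum = $616,451.
Difference $616,450 − $616,451 = −$1 applied to largest allocation (Unit 5B): Unit 5B becomes $169,602.

Unit 3A: $93,420 · Unit 4A: $111,591 · Unit 1B: $116,139 · Unit 5B: $169,602 · Unit 2B: $125,698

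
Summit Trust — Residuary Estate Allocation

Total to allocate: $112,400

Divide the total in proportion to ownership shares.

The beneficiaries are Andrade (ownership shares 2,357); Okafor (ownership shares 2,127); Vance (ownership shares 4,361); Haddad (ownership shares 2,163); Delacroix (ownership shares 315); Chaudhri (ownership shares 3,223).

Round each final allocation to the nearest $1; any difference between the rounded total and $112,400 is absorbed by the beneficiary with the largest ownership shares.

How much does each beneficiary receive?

Andrade: $18,213 | Okafor: $16,436 | Vance: $33,698 | Haddad: $16,714 | Delacroix: $2,434 | Chaudhri: $24,905

Ownership shares total: 2,357 + 2,127 + 4,361 + 2,163 + 315 + 3,223 = 14,546.
Pro-rata amounts: Andrade 18,213.03; Okafor 16,435.78; Vance 33,698.36; Haddad 16,713.96; Delacroix 2,434.07; Chaudhri 24,904.80.
Rounded to nearest $1: Andrade $18,213; Okafor $16,436; Vance $33,698; Haddad $16,714; Delacroix $2,434; Chaudhri $24,905. Sum = $112,400.
No rounding difference to absorb.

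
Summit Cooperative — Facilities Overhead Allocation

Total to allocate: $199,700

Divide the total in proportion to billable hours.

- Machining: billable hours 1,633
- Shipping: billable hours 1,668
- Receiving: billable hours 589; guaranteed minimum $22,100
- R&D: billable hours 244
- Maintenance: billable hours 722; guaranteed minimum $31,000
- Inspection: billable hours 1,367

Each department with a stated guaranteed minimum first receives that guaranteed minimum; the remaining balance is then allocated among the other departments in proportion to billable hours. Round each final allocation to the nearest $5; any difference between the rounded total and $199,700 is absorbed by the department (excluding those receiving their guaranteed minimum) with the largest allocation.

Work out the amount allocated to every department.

Guaranteed amounts: Receiving $22,100; Maintenance $31,000. Residual $146,600.
Residual split over remaining billable hours 4,912: Machining 48,737.34 → $48,735; Shipping 49,781.92 → $49,780; R&D 7,282.25 → $7,280; Inspection 40,798.49 → $40,800.
Rounding difference +$5 applied to Shipping → $49,785.

Machining: $48,735 · Shipping: $49,785 · Receiving: $22,100 · R&D: $7,280 · Maintenance: $31,000 · Inspection: $40,800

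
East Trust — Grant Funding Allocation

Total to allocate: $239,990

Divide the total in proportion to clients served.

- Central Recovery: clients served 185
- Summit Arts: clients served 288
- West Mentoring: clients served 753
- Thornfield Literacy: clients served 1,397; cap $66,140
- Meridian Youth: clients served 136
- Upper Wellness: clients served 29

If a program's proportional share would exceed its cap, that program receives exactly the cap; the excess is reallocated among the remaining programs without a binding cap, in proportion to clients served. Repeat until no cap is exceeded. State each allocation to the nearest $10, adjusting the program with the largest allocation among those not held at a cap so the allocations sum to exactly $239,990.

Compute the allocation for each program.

Central Recovery: $23,120; Summit Arts: $35,990; West Mentoring: $94,120; Thornfield Literacy: $66,140; Meridian Youth: $17,000; Upper Wellness: $3,620

Sum of clients served: 2,788.
Pro-rata shares before constraints: Central Recovery 15,924.73; Summit Arts 24,790.93; West Mentoring 64,817.96; Thornfield Literacy 120,253.24; Meridian Youth 11,706.83; Upper Wellness 2,496.31.
Cap binds for Thornfield Literacy ($66,140); remaining pool $173,850 reallocated over remaining clients served 1,391.
Redistributed shares: Central Recovery 23,121.68 → $23,120; Summit Arts 35,994.82 → $35,990; West Mentoring 94,111.47 → $94,110; Meridian Youth 16,997.56 → $17,000; Upper Wellness 3,624.48 → $3,620.
Rounding difference +$10 applied to West Mentoring → $94,120.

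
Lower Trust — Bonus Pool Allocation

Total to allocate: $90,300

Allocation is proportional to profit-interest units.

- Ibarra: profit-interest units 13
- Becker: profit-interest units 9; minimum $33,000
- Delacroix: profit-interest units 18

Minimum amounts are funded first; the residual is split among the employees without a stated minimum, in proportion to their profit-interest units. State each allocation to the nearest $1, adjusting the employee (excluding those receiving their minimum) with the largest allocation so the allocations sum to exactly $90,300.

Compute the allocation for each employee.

Minimums first: Becker $33,000. Residual $57,300.
Residual split over remaining profit-interest units 31: Ibarra 24,029.03 → $24,029; Delacroix 33,270.97 → $33,271.

Ibarra: $24,029; Becker: $33,000; Delacroix: $33,271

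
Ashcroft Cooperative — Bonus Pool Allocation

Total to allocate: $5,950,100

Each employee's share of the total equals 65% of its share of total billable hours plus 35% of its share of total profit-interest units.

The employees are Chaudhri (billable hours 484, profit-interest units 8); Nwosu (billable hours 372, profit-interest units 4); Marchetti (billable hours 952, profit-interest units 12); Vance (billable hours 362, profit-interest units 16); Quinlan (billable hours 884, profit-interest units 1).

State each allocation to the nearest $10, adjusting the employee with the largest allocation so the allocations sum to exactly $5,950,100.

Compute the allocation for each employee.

Totals — billable hours 3,054, profit-interest units 41.
Blended shares (65% billable hours + 35% profit-interest units): Chaudhri 0.1713; Nwosu 0.1133; Marchetti 0.3051; Vance 0.2136; Quinlan 0.1967.
Proportional shares: Chaudhri 1,019,282.63; Nwosu 674,272.44; Marchetti 1,815,128.82; Vance 1,271,130.94; Quinlan 1,170,285.17.
At nearest $10: Chaudhri $1,019,280; Nwosu $674,270; Marchetti $1,815,130; Vance $1,271,130; Quinlan $1,170,290. Sum = $5,950,100.
Sum already equals the total — no adjustment.

Chaudhri: $1,019,280 · Nwosu: $674,270 · Marchetti: $1,815,130 · Vance: $1,271,130 · Quinlan: $1,170,290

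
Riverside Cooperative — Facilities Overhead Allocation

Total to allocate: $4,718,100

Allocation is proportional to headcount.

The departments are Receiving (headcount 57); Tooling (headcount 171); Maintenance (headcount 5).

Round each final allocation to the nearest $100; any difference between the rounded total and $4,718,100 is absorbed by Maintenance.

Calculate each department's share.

Receiving: $1,154,200; Tooling: $3,462,600; Maintenance: $101,300

Sum of headcount: 233.
Raw shares: Receiving 57/233 × $4,718,100 = 1,154,213.30; Tooling 171/233 × $4,718,100 = 3,462,639.91; Maintenance 5/233 × $4,718,100 = 101,246.78.
Rounded to nearest $100: Receiving $1,154,200; Tooling $3,462,600; Maintenance $101,200. Sum = $4,718,000.
Difference $4,718,100 − $4,718,000 = +$100 applied to Maintenance: Maintenance becomes $101,300.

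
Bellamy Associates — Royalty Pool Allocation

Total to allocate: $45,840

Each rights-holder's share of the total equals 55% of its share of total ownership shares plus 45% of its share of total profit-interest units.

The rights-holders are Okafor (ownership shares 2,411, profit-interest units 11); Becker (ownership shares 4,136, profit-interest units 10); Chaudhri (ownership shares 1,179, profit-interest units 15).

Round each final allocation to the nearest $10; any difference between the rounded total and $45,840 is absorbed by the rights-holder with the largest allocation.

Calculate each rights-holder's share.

Ownership shares total 7,726; profit-interest units total 36.
Composite weights (55% ownership shares + 45% profit-interest units): Okafor 0.3091; Becker 0.4194; Chaudhri 0.2714.
Proportional shares: Okafor 14,170.74; Becker 19,226.87; Chaudhri 12,442.39.
After rounding ($10): Okafor $14,170; Becker $19,230; Chaudhri $12,440. Sum = $45,840.
Sum already equals the total — no adjustment.

Okafor: $14,170 | Becker: $19,230 | Chaudhri: $12,440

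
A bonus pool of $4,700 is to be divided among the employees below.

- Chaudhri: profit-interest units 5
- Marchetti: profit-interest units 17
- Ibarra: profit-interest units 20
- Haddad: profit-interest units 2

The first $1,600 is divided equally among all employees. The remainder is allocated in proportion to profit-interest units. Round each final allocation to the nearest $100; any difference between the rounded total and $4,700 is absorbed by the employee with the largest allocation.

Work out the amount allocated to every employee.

Equal tier: $1,600 ÷ 4 = $400 apiece.
Remainder $3,100 by profit-interest units (total 44): Chaudhri 352.27 → $400; Marchetti 1,197.73 → $1,200; Ibarra 1,409.09 → $1,400; Haddad 140.91 → $100.
Totals: Chaudhri $400 + $400 = $800; Marchetti $400 + $1,200 = $1,600; Ibarra $400 + $1,400 = $1,800; Haddad $400 + $100 = $500.

Chaudhri: $800 | Marchetti: $1,600 | Ibarra: $1,800 | Haddad: $500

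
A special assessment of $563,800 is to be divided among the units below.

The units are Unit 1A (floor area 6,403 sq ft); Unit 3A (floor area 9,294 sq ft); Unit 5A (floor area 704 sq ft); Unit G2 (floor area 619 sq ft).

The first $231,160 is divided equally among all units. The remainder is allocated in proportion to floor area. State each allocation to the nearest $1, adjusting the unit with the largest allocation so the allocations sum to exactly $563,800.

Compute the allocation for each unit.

$231,160 shared equally gives $57,790 per unit.
Remainder $332,640 by floor area (total 17,020): Unit 1A 125,140.65 → $125,141; Unit 3A 181,642.55 → $181,643; Unit 5A 13,759.02 → $13,759; Unit G2 12,097.78 → $12,098.
Rounding difference −$1 on remainder applied to Unit 3A.
Totals: Unit 1A $57,790 + $125,141 = $182,931; Unit 3A $57,790 + $181,642 = $239,432; Unit 5A $57,790 + $13,759 = $71,549; Unit G2 $57,790 + $12,098 = $69,888.

Unit 1A: $182,931 · Unit 3A: $239,432 · Unit 5A: $71,549 · Unit G2: $69,888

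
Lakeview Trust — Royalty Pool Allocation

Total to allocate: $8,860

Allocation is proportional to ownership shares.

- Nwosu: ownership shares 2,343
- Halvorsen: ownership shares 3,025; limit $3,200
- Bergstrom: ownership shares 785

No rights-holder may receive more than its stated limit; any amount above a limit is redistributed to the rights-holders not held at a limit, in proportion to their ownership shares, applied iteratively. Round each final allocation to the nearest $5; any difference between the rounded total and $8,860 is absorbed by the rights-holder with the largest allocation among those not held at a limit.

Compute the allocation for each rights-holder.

Nwosu: $4,240; Halvorsen: $3,200; Bergstrom: $1,420

Total ownership shares = 6,153.
Pro-rata shares before constraints: Nwosu 3,373.80; Halvorsen 4,355.84; Bergstrom 1,130.36.
Cap binds for Halvorsen ($3,200); remaining pool $5,660 reallocated over remaining ownership shares 3,128.
Remaining shares: Nwosu 4,239.57 → $4,240; Bergstrom 1,420.43 → $1,420.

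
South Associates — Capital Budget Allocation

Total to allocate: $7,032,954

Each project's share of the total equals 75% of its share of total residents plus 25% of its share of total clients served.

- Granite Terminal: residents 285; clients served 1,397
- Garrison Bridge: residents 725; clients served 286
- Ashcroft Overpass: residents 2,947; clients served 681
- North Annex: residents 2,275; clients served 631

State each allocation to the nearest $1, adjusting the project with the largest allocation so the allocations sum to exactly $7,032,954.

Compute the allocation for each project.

Granite Terminal: $1,061,342; Garrison Bridge: $781,533; Ashcroft Overpass: $2,894,103; North Annex: $2,295,976

Residents total 6,232; clients served total 2,995.
Composite weights (75% residents + 25% clients served): Granite Terminal 0.1509; Garrison Bridge 0.1111; Ashcroft Overpass 0.4115; North Annex 0.3265.
Unrounded shares: Granite Terminal 1,061,341.67; Garrison Bridge 781,532.83; Ashcroft Overpass 2,894,103.94; North Annex 2,295,975.56.
Rounded to nearest $1: Granite Terminal $1,061,342; Garrison Bridge $781,533; Ashcroft Overpass $2,894,104; North Annex $2,295,976. Sum = $7,032,955.
Difference $7,032,954 − $7,032,955 = −$1 applied to largest allocation (Ashcroft Overpass): Ashcroft Overpass becomes $2,894,103.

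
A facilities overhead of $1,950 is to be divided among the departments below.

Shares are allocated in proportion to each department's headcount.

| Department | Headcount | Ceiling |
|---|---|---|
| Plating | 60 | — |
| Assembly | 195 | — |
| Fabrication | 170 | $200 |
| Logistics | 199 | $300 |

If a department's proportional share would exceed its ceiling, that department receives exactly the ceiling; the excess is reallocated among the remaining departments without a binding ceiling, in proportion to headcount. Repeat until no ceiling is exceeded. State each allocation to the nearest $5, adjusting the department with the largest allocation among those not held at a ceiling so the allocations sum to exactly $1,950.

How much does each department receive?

Headcount total: 624.
Proportional shares (ignoring caps): Plating 187.50; Assembly 609.38; Fabrication 531.25; Logistics 621.88.
Held at cap: Fabrication ($200), Logistics ($300); balance $1,450 reallocated over remaining headcount 255.
Shares after redistribution: Plating 341.18 → $340; Assembly 1,108.82 → $1,110.

Plating: $340 | Assembly: $1,110 | Fabrication: $200 | Logistics: $300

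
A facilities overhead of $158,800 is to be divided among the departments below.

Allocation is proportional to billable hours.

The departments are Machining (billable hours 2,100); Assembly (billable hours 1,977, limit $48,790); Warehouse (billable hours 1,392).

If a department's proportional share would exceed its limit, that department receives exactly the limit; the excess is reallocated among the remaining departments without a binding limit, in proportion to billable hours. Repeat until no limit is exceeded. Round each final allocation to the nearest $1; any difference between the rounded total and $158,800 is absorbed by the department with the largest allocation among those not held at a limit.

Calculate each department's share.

Total billable hours = 5,469.
Unconstrained shares: Machining 60,976.41; Assembly 57,404.94; Warehouse 40,418.65.
Cap binds for Assembly ($48,790); remaining pool $110,010 reallocated over remaining billable hours 3,492.
Shares after redistribution: Machining 66,157.22 → $66,157; Warehouse 43,852.78 → $43,853.

Machining: $66,157 | Assembly: $48,790 | Warehouse: $43,853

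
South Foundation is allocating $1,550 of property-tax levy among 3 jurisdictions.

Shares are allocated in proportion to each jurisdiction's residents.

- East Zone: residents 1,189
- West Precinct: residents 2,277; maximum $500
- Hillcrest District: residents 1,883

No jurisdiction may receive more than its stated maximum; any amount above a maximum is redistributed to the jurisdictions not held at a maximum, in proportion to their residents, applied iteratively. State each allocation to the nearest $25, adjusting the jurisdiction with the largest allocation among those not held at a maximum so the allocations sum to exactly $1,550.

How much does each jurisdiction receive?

East Zone: $400 · West Precinct: $500 · Hillcrest District: $650

Sum of residents: 5,349.
Pro-rata shares before constraints: East Zone 344.54; West Precinct 659.81; Hillcrest District 545.64.
Held at cap: West Precinct ($500); balance $1,050 reallocated over remaining residents 3,072.
Shares after redistribution: East Zone 406.40 → $400; Hillcrest District 643.60 → $650.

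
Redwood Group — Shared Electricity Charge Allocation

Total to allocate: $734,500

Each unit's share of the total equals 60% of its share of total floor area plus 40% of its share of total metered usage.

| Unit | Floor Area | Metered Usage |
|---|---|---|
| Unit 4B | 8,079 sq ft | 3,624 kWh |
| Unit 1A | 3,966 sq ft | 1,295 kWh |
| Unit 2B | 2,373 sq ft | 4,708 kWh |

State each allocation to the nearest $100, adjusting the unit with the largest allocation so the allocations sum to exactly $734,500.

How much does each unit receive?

Totals — floor area 14,418, metered usage 9,627.
Composite weights (60% floor area + 40% metered usage): Unit 4B 0.4868; Unit 1A 0.2189; Unit 2B 0.2944.
Unrounded shares: Unit 4B 357,540.83; Unit 1A 160,745.84; Unit 2B 216,213.34.
After rounding ($100): Unit 4B $357,500; Unit 1A $160,700; Unit 2B $216,200. Sum = $734,400.
Difference $734,500 − $734,400 = +$100 applied to largest allocation (Unit 4B): Unit 4B becomes $357,600.

Unit 4B: $357,600 · Unit 1A: $160,700 · Unit 2B: $216,200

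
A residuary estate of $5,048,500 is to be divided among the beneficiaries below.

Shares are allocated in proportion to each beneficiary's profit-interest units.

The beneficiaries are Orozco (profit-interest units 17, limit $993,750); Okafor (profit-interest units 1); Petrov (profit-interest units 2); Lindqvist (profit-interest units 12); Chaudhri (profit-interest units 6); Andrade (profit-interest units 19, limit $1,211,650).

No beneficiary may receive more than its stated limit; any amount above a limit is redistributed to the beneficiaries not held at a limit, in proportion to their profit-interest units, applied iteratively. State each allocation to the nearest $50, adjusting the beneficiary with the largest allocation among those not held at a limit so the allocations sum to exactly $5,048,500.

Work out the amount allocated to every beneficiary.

Orozco: $993,750; Okafor: $135,400; Petrov: $270,750; Lindqvist: $1,624,650; Chaudhri: $812,300; Andrade: $1,211,650

Profit-interest units total: 57.
Pro-rata shares before constraints: Orozco 1,505,692.98; Okafor 88,570.18; Petrov 177,140.35; Lindqvist 1,062,842.11; Chaudhri 531,421.05; Andrade 1,682,833.33.
Capped: Orozco ($993,750), Andrade ($1,211,650); balance $2,843,100 reallocated over remaining profit-interest units 21.
Shares after redistribution: Okafor 135,385.71 → $135,400; Petrov 270,771.43 → $270,750; Lindqvist 1,624,628.57 → $1,624,650; Chaudhri 812,314.29 → $812,300.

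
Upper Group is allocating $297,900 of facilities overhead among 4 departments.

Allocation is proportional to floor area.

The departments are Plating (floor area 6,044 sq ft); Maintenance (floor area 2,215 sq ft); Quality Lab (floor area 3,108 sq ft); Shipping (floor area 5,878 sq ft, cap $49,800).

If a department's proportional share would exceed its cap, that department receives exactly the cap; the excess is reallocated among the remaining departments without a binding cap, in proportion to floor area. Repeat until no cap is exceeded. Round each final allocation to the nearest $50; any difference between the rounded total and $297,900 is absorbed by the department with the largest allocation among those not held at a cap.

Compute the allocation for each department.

Floor area total: 17,245.
Pro-rata shares before constraints: Plating 104,407.52; Maintenance 38,263.18; Quality Lab 53,689.37; Shipping 101,539.94.
Held at cap: Shipping ($49,800); remaining pool $248,100 reallocated over remaining floor area 11,367.
Redistributed shares: Plating 131,918.40 → $131,900; Maintenance 48,345.34 → $48,350; Quality Lab 67,836.26 → $67,850.

Plating: $131,900 | Maintenance: $48,350 | Quality Lab: $67,850 | Shipping: $49,800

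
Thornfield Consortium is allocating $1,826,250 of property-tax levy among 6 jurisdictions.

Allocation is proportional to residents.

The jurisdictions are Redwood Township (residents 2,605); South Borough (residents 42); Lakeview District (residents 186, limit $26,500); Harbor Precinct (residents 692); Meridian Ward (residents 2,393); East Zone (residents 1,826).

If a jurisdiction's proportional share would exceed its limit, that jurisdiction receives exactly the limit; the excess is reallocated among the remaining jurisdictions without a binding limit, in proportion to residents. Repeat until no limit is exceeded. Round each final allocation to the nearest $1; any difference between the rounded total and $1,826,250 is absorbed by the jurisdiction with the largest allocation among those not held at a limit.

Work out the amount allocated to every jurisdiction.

Redwood Township: $620,315 · South Borough: $10,001 · Lakeview District: $26,500 · Harbor Precinct: $164,783 · Meridian Ward: $569,834 · East Zone: $434,817

Sum of residents: 7,744.
Proportional shares (ignoring caps): Redwood Township 614,331.26; South Borough 9,904.76; Lakeview District 43,863.96; Harbor Precinct 163,192.79; Meridian Ward 564,335.78; East Zone 430,621.45.
Cap binds for Lakeview District ($26,500); residual $1,799,750 reallocated over remaining residents 7,558.
Shares after redistribution: Redwood Township 620,316.06 → $620,316; South Borough 10,001.26 → $10,001; Harbor Precinct 164,782.61 → $164,783; Meridian Ward 569,833.52 → $569,834; East Zone 434,816.55 → $434,817.
Rounding difference −$1 applied to Redwood Township → $620,315.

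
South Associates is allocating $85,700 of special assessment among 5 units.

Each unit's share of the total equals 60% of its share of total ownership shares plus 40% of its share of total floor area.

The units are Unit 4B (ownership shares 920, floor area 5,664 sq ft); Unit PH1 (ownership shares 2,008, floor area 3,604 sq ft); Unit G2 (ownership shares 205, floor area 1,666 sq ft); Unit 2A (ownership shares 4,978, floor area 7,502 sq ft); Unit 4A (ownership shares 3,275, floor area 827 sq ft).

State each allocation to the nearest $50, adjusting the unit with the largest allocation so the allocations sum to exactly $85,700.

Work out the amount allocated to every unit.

Unit 4B: $14,250; Unit PH1: $15,500; Unit G2: $3,900; Unit 2A: $35,800; Unit 4A: $16,250

Totals — ownership shares 11,386, floor area 19,263.
Blended shares (60% ownership shares + 40% floor area): Unit 4B 0.1661; Unit PH1 0.1807; Unit G2 0.0454; Unit 2A 0.4181; Unit 4A 0.1898.
Pro-rata amounts: Unit 4B 14,234.31; Unit PH1 15,481.87; Unit G2 3,890.57; Unit 2A 35,831.40; Unit 4A 16,261.85.
After rounding ($50): Unit 4B $14,250; Unit PH1 $15,500; Unit G2 $3,900; Unit 2A $35,850; Unit 4A $16,250. Sum = $85,750.
Difference $85,700 − $85,750 = −$50 applied to largest allocation (Unit 2A): Unit 2A becomes $35,800.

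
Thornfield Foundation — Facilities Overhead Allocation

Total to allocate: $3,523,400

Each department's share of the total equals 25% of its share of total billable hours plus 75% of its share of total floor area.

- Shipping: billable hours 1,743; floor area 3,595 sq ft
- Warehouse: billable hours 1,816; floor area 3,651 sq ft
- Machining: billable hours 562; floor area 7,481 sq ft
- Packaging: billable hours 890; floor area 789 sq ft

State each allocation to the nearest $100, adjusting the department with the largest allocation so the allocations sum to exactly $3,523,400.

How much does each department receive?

Totals — billable hours 5,011, floor area 15,516.
Combined weights (25% billable hours + 75% floor area): Shipping 0.2607; Warehouse 0.2671; Machining 0.3896; Packaging 0.0825.
Pro-rata amounts: Shipping 918,659.34; Warehouse 941,028.96; Machining 1,372,888.97; Packaging 290,822.73.
At nearest $100: Shipping $918,700; Warehouse $941,000; Machining $1,372,900; Packaging $290,800. Sum = $3,523,400.
No rounding difference to absorb.

Shipping: $918,700 · Warehouse: $941,000 · Machining: $1,372,900 · Packaging: $290,800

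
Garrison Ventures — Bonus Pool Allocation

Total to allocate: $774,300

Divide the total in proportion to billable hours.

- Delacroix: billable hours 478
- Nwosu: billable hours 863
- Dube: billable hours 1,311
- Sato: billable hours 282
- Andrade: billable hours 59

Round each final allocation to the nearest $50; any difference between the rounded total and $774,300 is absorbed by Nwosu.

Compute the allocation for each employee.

Delacroix: $123,650 · Nwosu: $223,300 · Dube: $339,150 · Sato: $72,950 · Andrade: $15,250

Sum of billable hours: 2,993.
Unrounded shares: Delacroix 478/2,993 × $774,300 = 123,660.34; Nwosu 863/2,993 × $774,300 = 223,261.24; Dube 1,311/2,993 × $774,300 = 339,160.47; Sato 282/2,993 × $774,300 = 72,954.43; Andrade 59/2,993 × $774,300 = 15,263.51.
After rounding ($50): Delacroix $123,650; Nwosu $223,250; Dube $339,150; Sato $72,950; Andrade $15,250. Sum = $774,250.
Difference $774,300 − $774,250 = +$50 applied to Nwosu: Nwosu becomes $223,300.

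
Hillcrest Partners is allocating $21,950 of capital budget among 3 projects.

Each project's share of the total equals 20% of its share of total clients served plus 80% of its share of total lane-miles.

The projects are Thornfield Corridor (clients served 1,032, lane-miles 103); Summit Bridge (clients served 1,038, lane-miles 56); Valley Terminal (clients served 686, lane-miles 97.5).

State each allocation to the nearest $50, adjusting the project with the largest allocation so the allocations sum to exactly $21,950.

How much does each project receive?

Clients served total 2,756; lane-miles total 256.5.
Composite weights (20% clients served + 80% lane-miles): Thornfield Corridor 0.3961; Summit Bridge 0.2500; Valley Terminal 0.3539.
Unrounded shares: Thornfield Corridor 8,695.24; Summit Bridge 5,487.18; Valley Terminal 7,767.58.
At nearest $50: Thornfield Corridor $8,700; Summit Bridge $5,500; Valley Terminal $7,750. Sum = $21,950.
Rounded total matches; no reconciliation needed.

Thornfield Corridor: $8,700 · Summit Bridge: $5,500 · Valley Terminal: $7,750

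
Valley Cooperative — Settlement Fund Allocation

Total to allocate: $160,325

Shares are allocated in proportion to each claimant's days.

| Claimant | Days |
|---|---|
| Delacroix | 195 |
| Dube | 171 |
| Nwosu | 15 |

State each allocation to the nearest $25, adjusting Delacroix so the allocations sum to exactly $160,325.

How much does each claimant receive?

Delacroix: $82,075 · Dube: $71,950 · Nwosu: $6,300

Sum of days: 381.
Pro-rata amounts: Delacroix 195/381 × $160,325 = 82,056.10; Dube 171/381 × $160,325 = 71,956.89; Nwosu 15/381 × $160,325 = 6,312.01.
Rounded to nearest $25: Delacroix $82,050; Dube $71,950; Nwosu $6,300. Sum = $160,300.
Difference $160,325 − $160,300 = +$25 applied to Delacroix: Delacroix becomes $82,075.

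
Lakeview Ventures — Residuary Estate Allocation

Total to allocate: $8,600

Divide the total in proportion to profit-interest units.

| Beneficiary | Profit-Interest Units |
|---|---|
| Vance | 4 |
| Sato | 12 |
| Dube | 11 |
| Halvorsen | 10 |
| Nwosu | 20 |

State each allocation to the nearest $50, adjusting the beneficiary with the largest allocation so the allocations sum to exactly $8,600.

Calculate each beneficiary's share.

Vance: $600; Sato: $1,800; Dube: $1,650; Halvorsen: $1,500; Nwosu: $3,050

Total profit-interest units = 57.
Raw shares: Vance 4/57 × $8,600 = 603.51; Sato 12/57 × $8,600 = 1,810.53; Dube 11/57 × $8,600 = 1,659.65; Halvorsen 10/57 × $8,600 = 1,508.77; Nwosu 20/57 × $8,600 = 3,017.54.
Rounded to nearest $50: Vance $600; Sato $1,800; Dube $1,650; Halvorsen $1,500; Nwosu $3,000. Sum = $8,550.
Difference $8,600 − $8,550 = +$50 applied to largest allocation (Nwosu): Nwosu becomes $3,050.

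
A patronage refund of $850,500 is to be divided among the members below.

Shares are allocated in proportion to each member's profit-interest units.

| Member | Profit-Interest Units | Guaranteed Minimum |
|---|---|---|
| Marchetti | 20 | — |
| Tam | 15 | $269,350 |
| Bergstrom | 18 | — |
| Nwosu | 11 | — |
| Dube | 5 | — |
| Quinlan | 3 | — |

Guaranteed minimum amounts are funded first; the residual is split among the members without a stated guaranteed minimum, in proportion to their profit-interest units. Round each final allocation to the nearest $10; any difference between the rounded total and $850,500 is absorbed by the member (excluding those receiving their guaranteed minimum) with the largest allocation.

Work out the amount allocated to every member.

Marchetti: $203,910 | Tam: $269,350 | Bergstrom: $183,520 | Nwosu: $112,150 | Dube: $50,980 | Quinlan: $30,590

Guaranteed amounts: Tam $269,350. Residual $581,150.
Residual split over remaining profit-interest units 57: Marchetti 203,912.28 → $203,910; Bergstrom 183,521.05 → $183,520; Nwosu 112,151.75 → $112,150; Dube 50,978.07 → $50,980; Quinlan 30,586.84 → $30,590.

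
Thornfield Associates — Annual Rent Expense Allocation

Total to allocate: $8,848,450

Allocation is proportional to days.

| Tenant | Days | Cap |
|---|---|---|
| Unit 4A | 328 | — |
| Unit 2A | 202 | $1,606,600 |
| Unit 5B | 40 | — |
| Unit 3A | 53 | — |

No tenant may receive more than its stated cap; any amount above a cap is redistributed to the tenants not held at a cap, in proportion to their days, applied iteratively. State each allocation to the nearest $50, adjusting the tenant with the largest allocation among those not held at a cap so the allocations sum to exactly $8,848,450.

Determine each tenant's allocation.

Unit 4A: $5,642,100 · Unit 2A: $1,606,600 · Unit 5B: $688,050 · Unit 3A: $911,700

Combined days = 623.
Pro-rata shares before constraints: Unit 4A 4,658,574.00; Unit 2A 2,868,999.84; Unit 5B 568,118.78; Unit 3A 752,757.38.
Cap binds for Unit 2A ($1,606,600); residual $7,241,850 reallocated over remaining days 421.
Remaining shares: Unit 4A 5,642,106.41 → $5,642,100; Unit 5B 688,061.76 → $688,050; Unit 3A 911,681.83 → $911,700.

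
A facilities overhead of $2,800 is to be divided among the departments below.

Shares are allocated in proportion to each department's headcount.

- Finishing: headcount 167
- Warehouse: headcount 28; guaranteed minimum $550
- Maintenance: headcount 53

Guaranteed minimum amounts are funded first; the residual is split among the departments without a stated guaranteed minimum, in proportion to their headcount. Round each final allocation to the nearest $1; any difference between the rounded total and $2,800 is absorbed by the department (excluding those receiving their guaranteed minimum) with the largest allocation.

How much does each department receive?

Minimums first: Warehouse $550. Residual $2,250.
Residual split over remaining headcount 220: Finishing 1,707.95 → $1,708; Maintenance 542.05 → $542.

Finishing: $1,708 | Warehouse: $550 | Maintenance: $542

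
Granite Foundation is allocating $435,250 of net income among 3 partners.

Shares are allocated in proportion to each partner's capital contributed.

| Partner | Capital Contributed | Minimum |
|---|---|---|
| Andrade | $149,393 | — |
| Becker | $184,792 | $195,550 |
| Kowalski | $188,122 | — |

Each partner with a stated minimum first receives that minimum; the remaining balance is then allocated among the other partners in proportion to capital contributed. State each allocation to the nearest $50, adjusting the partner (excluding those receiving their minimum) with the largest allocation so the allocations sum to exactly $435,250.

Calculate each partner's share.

Minimums first: Becker $195,550. Balance $239,700.
Balance split over remaining capital contributed 337,515: Andrade 106,097.51 → $106,100; Kowalski 133,602.49 → $133,600.

Andrade: $106,100 · Becker: $195,550 · Kowalski: $133,600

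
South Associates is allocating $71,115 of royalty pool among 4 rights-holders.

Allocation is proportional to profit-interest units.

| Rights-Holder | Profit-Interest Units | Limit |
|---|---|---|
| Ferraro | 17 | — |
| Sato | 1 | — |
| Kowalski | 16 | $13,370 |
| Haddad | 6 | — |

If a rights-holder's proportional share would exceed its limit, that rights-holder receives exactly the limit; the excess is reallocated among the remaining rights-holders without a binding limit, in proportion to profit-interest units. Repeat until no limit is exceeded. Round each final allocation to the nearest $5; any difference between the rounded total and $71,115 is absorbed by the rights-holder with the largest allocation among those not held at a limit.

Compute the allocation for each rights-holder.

Ferraro: $40,905; Sato: $2,405; Kowalski: $13,370; Haddad: $14,435

Sum of profit-interest units: 40.
Unconstrained shares: Ferraro 30,223.88; Sato 1,777.88; Kowalski 28,446.00; Haddad 10,667.25.
Capped: Kowalski ($13,370); remaining pool $57,745 reallocated over remaining profit-interest units 24.
Shares after redistribution: Ferraro 40,902.71 → $40,905; Sato 2,406.04 → $2,405; Haddad 14,436.25 → $14,435.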